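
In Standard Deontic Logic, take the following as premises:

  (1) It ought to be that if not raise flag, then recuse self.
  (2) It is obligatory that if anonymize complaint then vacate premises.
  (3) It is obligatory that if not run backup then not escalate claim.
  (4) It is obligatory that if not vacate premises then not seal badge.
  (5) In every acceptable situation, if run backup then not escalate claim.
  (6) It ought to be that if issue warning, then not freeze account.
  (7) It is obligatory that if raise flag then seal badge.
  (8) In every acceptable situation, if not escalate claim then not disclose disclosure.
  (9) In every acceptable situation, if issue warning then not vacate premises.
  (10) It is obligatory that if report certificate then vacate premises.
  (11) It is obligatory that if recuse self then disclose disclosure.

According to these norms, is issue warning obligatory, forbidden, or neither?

Premises 5 and 3 are O(run_backup → ¬escalate_claim) and O(¬run_backup → ¬escalate_claim); every ideal world satisfies run_backup or ¬run_backup, so in either case ¬escalate_claim holds — hence O(¬escalate_claim).
Premise 8 is O(¬escalate_claim → ¬disclose_disclosure); since O(¬escalate_claim), deontic closure gives O(¬disclose_disclosure).
The contrapositive of premise 11 (O(recuse_self → disclose_disclosure)) is O(¬disclose_disclosure → ¬recuse_self), and O(¬disclose_disclosure) is already established, so O(¬recuse_self).
Premise 1 is O(¬raise_flag → recuse_self); contrapositively O(¬recuse_self → raise_flag). Since O(¬recuse_self) holds, K gives O(raise_flag).
With premise 7, O(raise_flag → seal_badge), the K-axiom yields O(seal_badge).
Premise 4 is O(¬vacate_premises → ¬seal_badge); contrapositively O(seal_badge → vacate_premises). Since O(seal_badge) holds, K gives O(vacate_premises).
Premise 9 is O(issue_warning → ¬vacate_premises); contrapositively O(vacate_premises → ¬issue_warning). Since O(vacate_premises) holds, K gives O(¬issue_warning).
Premises 2, 6, 10 do not contribute to this derivation.
Thus O(¬issue_warning), which is F(issue_warning): issue_warning is forbidden.

Forbidden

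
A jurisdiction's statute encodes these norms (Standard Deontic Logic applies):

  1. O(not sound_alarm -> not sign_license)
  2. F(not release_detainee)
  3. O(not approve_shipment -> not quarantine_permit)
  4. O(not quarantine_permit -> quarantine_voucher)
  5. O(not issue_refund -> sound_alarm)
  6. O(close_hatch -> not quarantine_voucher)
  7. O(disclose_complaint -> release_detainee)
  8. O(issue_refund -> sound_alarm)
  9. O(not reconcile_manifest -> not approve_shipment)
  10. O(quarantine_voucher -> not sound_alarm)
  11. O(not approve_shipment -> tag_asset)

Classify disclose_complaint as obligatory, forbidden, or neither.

Neither

Premise 7 is O(disclose_complaint -> release_detainee); even if O(release_detainee) held, inferring O(disclose_complaint) would be affirming the consequent — invalid.
No premise or chain of K-axiom applications forces O(disclose_complaint), and none forces O(not disclose_complaint). So disclose_complaint is neither obligatory nor forbidden under these norms.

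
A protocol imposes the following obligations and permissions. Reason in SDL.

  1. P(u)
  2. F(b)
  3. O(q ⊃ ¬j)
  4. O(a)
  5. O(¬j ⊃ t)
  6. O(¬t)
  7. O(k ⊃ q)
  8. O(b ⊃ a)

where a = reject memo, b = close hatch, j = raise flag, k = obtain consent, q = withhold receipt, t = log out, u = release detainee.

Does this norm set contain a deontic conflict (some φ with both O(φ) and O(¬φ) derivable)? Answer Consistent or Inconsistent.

Consistent

Premise 8 is O(b ⊃ a); even if O(a) held, inferring O(b) would be affirming the consequent — invalid.
So O(b) is not derivable, and the apparent clash with O(¬b) does not arise.
A world satisfying every obligation exists (e.g. a=true, b=false, j=true, k=false, q=false, t=false, u=false); no atom is both obligatory and forbidden, so the set is consistent.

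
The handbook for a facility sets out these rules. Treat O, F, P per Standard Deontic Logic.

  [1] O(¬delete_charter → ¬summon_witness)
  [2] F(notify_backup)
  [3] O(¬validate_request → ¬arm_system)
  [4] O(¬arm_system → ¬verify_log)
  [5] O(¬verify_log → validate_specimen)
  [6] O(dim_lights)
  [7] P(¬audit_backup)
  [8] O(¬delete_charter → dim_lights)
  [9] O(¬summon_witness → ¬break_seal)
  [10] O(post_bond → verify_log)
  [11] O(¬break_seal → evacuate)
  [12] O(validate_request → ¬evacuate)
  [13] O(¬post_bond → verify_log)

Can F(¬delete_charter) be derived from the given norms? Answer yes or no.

Yes

Premises 13 and 10 cover both cases: O(¬post_bond → verify_log) and O(post_bond → verify_log). Since ¬post_bond ∨ post_bond is a tautology, O(verify_log) follows.
Premise 4, O(¬arm_system → ¬verify_log), contraposes to O(verify_log → arm_system); with O(verify_log) we get O(arm_system).
Premise 3 is O(¬validate_request → ¬arm_system); contrapositively O(arm_system → validate_request). Since O(arm_system) holds, K gives O(validate_request).
From O(validate_request) and premise 12, O(validate_request → ¬evacuate), we obtain O(¬evacuate).
Premise 11, O(¬break_seal → evacuate), contraposes to O(¬evacuate → break_seal); with O(¬evacuate) we get O(break_seal).
Premise 9, O(¬summon_witness → ¬break_seal), contraposes to O(break_seal → summon_witness); with O(break_seal) we get O(summon_witness).
Premise 1, O(¬delete_charter → ¬summon_witness), contraposes to O(summon_witness → delete_charter); with O(summon_witness) we get O(delete_charter).
Premises 2, 5, 6, 7, 8 do not contribute to this derivation.
So O(delete_charter) holds, i.e. F(¬delete_charter). The claim follows.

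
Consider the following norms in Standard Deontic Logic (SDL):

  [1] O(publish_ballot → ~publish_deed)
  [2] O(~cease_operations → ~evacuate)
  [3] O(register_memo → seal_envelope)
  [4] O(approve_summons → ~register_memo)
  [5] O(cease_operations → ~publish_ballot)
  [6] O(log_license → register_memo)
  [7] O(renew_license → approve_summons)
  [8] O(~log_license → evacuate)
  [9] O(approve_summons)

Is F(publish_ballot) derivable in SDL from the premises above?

Yes

From premise 9 we have O(approve_summons).
Premise 4 is O(approve_summons → ~register_memo); since O(approve_summons), deontic closure gives O(~register_memo).
The contrapositive of premise 6 (O(log_license → register_memo)) is O(~register_memo → ~log_license), and O(~register_memo) is already established, so O(~log_license).
From O(~log_license) and premise 8, O(~log_license → evacuate), we obtain O(evacuate).
Premise 2 is O(~cease_operations → ~evacuate); contrapositively O(evacuate → cease_operations). Since O(evacuate) holds, K gives O(cease_operations).
From O(cease_operations) and premise 5, O(cease_operations → ~publish_ballot), we obtain O(~publish_ballot).
Premises 1, 3, 7 do not contribute to this derivation.
So O(~publish_ballot) holds, i.e. F(publish_ballot). The claim follows.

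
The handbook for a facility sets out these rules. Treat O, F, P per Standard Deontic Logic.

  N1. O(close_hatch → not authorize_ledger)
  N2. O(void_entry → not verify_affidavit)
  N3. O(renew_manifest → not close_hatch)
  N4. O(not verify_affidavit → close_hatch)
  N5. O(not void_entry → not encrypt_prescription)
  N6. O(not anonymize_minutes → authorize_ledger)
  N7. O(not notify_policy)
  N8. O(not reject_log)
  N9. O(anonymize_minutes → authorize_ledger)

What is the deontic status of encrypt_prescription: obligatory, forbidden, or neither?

Forbidden

Premises 9 and 6 are O(anonymize_minutes → authorize_ledger) and O(not anonymize_minutes → authorize_ledger); every ideal world satisfies anonymize_minutes or not anonymize_minutes, so in either case authorize_ledger holds — hence O(authorize_ledger).
Premise 1, O(close_hatch → not authorize_ledger), contraposes to O(authorize_ledger → not close_hatch); with O(authorize_ledger) we get O(not close_hatch).
Premise 4 is O(not verify_affidavit → close_hatch); contrapositively O(not close_hatch → verify_affidavit). Since O(not close_hatch) holds, K gives O(verify_affidavit).
Premise 2 is O(void_entry → not verify_affidavit); contrapositively O(verify_affidavit → not void_entry). Since O(verify_affidavit) holds, K gives O(not void_entry).
With premise 5, O(not void_entry → not encrypt_prescription), the K-axiom yields O(not encrypt_prescription).
Premises 3, 7, 8 do not contribute to this derivation.
Thus O(not encrypt_prescription), which is F(encrypt_prescription): encrypt_prescription is forbidden.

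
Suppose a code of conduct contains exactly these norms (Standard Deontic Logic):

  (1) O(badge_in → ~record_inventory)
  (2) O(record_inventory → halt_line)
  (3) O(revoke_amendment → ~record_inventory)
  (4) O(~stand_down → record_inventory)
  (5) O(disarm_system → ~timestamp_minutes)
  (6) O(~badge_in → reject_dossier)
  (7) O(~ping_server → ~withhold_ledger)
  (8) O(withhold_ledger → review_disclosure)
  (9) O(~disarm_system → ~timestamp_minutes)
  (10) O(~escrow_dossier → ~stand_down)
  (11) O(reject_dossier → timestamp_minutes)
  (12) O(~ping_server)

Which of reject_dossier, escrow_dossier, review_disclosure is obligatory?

escrow_dossier

Premises 5 and 9 are O(disarm_system → ~timestamp_minutes) and O(~disarm_system → ~timestamp_minutes); every ideal world satisfies disarm_system or ~disarm_system, so in either case ~timestamp_minutes holds — hence O(~timestamp_minutes).
The contrapositive of premise 11 (O(reject_dossier → timestamp_minutes)) is O(~timestamp_minutes → ~reject_dossier), and O(~timestamp_minutes) is already established, so O(~reject_dossier).
Premise 6, O(~badge_in → reject_dossier), contraposes to O(~reject_dossier → badge_in); with O(~reject_dossier) we get O(badge_in).
Premise 1 is O(badge_in → ~record_inventory); since O(badge_in), deontic closure gives O(~record_inventory).
Premise 4 is O(~stand_down → record_inventory); contrapositively O(~record_inventory → stand_down). Since O(~record_inventory) holds, K gives O(stand_down).
Premise 10 is O(~escrow_dossier → ~stand_down); contrapositively O(stand_down → escrow_dossier). Since O(stand_down) holds, K gives O(escrow_dossier).
So O(escrow_dossier) holds — escrow_dossier is obligatory. None of the other listed options is made obligatory by any chain of premises.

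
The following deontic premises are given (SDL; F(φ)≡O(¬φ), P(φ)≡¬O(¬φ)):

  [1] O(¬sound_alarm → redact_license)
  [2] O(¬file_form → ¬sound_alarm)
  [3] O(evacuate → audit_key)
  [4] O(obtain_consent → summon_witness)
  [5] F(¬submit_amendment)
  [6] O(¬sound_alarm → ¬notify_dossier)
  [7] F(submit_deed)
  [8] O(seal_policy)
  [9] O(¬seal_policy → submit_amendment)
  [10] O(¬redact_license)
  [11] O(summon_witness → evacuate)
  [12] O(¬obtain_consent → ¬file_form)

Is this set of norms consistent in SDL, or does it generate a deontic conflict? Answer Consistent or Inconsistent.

Consistent

Premise 9 is O(¬seal_policy → submit_amendment); even if O(submit_amendment) held, inferring O(¬seal_policy) would be affirming the consequent — invalid.
So O(¬seal_policy) is not derivable, and the apparent clash with O(seal_policy) does not arise.
A world satisfying every obligation exists (e.g. audit_key=true, evacuate=true, file_form=true, notify_dossier=false, obtain_consent=true, redact_license=false, seal_policy=true, sound_alarm=true, submit_amendment=true, submit_deed=false, summon_witness=true); no atom is both obligatory and forbidden, so the set is consistent.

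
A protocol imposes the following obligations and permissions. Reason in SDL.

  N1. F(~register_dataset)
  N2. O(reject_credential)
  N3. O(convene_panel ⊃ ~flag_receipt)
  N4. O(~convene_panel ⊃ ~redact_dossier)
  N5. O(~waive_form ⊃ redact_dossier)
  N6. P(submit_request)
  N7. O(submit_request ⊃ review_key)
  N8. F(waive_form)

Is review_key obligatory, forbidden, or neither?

Neither

Premise 7 is O(submit_request ⊃ review_key), but O(submit_request) is not derivable from the premises (the permission P(submit_request) asserts only ~O(~submit_request), not O(submit_request)), so it does not yield O(review_key).
No premise or chain of K-axiom applications forces O(review_key), and none forces O(~review_key). So review_key is neither obligatory nor forbidden under these norms.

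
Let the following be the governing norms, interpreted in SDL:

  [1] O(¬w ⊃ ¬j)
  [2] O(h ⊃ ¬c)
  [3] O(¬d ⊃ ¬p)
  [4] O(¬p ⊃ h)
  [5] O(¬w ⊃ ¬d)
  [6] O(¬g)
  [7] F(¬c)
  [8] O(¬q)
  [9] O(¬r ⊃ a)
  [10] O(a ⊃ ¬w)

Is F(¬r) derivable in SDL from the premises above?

F(¬c) at premise 7 means O(c).
The contrapositive of premise 2 (O(h ⊃ ¬c)) is O(c ⊃ ¬h), and O(c) is already established, so O(¬h).
Premise 4, O(¬p ⊃ h), contraposes to O(¬h ⊃ p); with O(¬h) we get O(p).
The contrapositive of premise 3 (O(¬d ⊃ ¬p)) is O(p ⊃ d), and O(p) is already established, so O(d).
Premise 5 is O(¬w ⊃ ¬d); contrapositively O(d ⊃ w). Since O(d) holds, K gives O(w).
Premise 10, O(a ⊃ ¬w), contraposes to O(w ⊃ ¬a); with O(w) we get O(¬a).
Premise 9, O(¬r ⊃ a), contraposes to O(¬a ⊃ r); with O(¬a) we get O(r).
Premises 1, 6, 8 do not contribute to this derivation.
So O(r) holds, i.e. F(¬r). The claim follows.

Yes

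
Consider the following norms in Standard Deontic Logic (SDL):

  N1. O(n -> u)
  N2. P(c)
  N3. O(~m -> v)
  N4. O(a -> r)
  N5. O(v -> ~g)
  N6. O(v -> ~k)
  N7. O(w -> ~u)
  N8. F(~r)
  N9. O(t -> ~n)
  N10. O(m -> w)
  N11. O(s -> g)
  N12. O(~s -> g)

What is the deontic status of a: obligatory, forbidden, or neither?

Premise 4 is O(a -> r); even if O(r) held, inferring O(a) would be affirming the consequent — invalid.
No premise or chain of K-axiom applications forces O(a), and none forces O(~a). So a is neither obligatory nor forbidden under these norms.

Neither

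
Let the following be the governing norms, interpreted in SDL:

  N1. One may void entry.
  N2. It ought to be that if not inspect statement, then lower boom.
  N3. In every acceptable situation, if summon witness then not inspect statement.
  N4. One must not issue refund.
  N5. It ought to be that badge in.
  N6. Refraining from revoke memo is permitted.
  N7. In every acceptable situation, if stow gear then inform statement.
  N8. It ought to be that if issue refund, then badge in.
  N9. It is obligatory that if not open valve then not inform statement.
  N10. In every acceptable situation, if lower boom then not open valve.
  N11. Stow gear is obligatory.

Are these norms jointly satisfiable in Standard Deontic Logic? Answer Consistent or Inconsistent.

Consistent

Premise 8 is O(issue_refund → badge_in); even if O(badge_in) held, inferring O(issue_refund) would be affirming the consequent — invalid.
So O(issue_refund) is not derivable, and the apparent clash with O(¬issue_refund) does not arise.
A world satisfying every obligation exists (e.g. badge_in=true, inform_statement=true, inspect_statement=true, issue_refund=false, lower_boom=false, open_valve=true, revoke_memo=false, stow_gear=true, summon_witness=false, void_entry=false); no atom is both obligatory and forbidden, so the set is consistent.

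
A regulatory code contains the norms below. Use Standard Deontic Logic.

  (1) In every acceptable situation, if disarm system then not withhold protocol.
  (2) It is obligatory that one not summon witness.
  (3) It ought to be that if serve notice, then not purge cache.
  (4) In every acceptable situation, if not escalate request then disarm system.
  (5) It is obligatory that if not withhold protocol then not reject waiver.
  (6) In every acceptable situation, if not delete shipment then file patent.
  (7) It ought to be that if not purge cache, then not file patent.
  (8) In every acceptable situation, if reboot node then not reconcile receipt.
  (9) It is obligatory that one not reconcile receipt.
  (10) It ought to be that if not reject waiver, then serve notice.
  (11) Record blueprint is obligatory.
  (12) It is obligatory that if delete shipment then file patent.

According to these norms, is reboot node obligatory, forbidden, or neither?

Neither

Premise 8 is O(reboot_node → ¬reconcile_receipt); even if O(¬reconcile_receipt) held, inferring O(reboot_node) would be affirming the consequent — invalid.
No premise or chain of K-axiom applications forces O(reboot_node), and none forces O(¬reboot_node). So reboot_node is neither obligatory nor forbidden under these norms.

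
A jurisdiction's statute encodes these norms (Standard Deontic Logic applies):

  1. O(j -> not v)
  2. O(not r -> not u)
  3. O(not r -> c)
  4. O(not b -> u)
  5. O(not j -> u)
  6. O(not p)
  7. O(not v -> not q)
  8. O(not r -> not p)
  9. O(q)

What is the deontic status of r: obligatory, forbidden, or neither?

Obligatory

Premise 9 states O(q) outright.
Premise 7, O(not v -> not q), contraposes to O(q -> v); with O(q) we get O(v).
Premise 1 is O(j -> not v); contrapositively O(v -> not j). Since O(v) holds, K gives O(not j).
With premise 5, O(not j -> u), the K-axiom yields O(u).
Premise 2, O(not r -> not u), contraposes to O(u -> r); with O(u) we get O(r).
Premises 3, 4, 6, 8 do not contribute to this derivation.
Hence r is obligatory.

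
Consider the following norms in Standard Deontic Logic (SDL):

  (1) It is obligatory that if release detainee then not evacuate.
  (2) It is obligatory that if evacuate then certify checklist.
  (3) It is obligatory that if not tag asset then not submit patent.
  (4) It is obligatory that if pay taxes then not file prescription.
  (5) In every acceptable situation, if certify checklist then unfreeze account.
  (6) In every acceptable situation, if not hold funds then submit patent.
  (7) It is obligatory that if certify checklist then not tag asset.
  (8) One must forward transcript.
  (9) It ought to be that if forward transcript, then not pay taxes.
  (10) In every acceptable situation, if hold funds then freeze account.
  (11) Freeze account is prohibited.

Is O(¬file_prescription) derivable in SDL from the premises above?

Premise 4 is O(pay_taxes → ¬file_prescription), but O(pay_taxes) is not derivable from the premises, so it does not yield O(¬file_prescription).
No other premise forces O(¬file_prescription). An ideal world satisfying every premise can still have ¬file_prescription false, so O(¬file_prescription) is not derivable.

No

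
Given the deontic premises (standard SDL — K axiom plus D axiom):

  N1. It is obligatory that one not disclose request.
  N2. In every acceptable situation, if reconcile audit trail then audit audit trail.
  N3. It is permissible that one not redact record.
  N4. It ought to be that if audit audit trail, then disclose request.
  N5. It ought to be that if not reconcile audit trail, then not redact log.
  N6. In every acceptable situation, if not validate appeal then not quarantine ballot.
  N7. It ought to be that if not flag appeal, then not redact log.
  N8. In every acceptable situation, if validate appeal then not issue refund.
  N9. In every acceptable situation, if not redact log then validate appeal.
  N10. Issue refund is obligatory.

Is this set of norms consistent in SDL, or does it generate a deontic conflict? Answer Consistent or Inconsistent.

From premise 1 we have O(¬disclose_request).
Premise 4 is O(audit_audit_trail → disclose_request); contrapositively O(¬disclose_request → ¬audit_audit_trail). Since O(¬disclose_request) holds, K gives O(¬audit_audit_trail).
Premise 2, O(reconcile_audit_trail → audit_audit_trail), contraposes to O(¬audit_audit_trail → ¬reconcile_audit_trail); with O(¬audit_audit_trail) we get O(¬reconcile_audit_trail).
Applying K to premise 5 (O(¬reconcile_audit_trail → ¬redact_log)) and O(¬reconcile_audit_trail) yields O(¬redact_log).
With premise 9, O(¬redact_log → validate_appeal), the K-axiom yields O(validate_appeal).
From O(validate_appeal) and premise 8, O(validate_appeal → ¬issue_refund), we obtain O(¬issue_refund).
However, premise 10 gives O(issue_refund).
We now have both O(¬issue_refund) and O(issue_refund) — issue_refund is simultaneously obligatory and forbidden, violating the D-axiom.

Inconsistent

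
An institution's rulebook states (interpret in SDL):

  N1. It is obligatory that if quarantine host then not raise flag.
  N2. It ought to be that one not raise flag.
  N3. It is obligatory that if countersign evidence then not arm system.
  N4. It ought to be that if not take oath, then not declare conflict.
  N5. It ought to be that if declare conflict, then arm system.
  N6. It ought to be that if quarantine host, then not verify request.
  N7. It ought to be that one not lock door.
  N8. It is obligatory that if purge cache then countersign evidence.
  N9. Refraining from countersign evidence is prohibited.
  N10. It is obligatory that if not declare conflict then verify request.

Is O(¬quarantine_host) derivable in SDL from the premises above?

Yes

Premise 9, F(¬countersign_evidence), is equivalent to O(countersign_evidence).
With premise 3, O(countersign_evidence → ¬arm_system), the K-axiom yields O(¬arm_system).
Premise 5, O(declare_conflict → arm_system), contraposes to O(¬arm_system → ¬declare_conflict); with O(¬arm_system) we get O(¬declare_conflict).
Premise 10 is O(¬declare_conflict → verify_request); since O(¬declare_conflict), deontic closure gives O(verify_request).
Premise 6, O(quarantine_host → ¬verify_request), contraposes to O(verify_request → ¬quarantine_host); with O(verify_request) we get O(¬quarantine_host).
Premises 1, 2, 4, 7, 8 do not contribute to this derivation.
So O(¬quarantine_host) follows.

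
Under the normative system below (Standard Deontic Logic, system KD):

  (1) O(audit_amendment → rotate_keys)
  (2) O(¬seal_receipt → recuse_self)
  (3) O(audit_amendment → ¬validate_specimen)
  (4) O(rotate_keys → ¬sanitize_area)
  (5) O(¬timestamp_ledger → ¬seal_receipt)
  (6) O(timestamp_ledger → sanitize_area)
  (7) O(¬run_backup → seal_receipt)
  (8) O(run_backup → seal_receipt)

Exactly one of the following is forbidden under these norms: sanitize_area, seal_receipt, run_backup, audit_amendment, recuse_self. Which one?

audit_amendment

Premises 7 and 8 are O(¬run_backup → seal_receipt) and O(run_backup → seal_receipt); every ideal world satisfies ¬run_backup or run_backup, so in either case seal_receipt holds — hence O(seal_receipt).
The contrapositive of premise 5 (O(¬timestamp_ledger → ¬seal_receipt)) is O(seal_receipt → timestamp_ledger), and O(seal_receipt) is already established, so O(timestamp_ledger).
Premise 6 is O(timestamp_ledger → sanitize_area); since O(timestamp_ledger), deontic closure gives O(sanitize_area).
Premise 4, O(rotate_keys → ¬sanitize_area), contraposes to O(sanitize_area → ¬rotate_keys); with O(sanitize_area) we get O(¬rotate_keys).
The contrapositive of premise 1 (O(audit_amendment → rotate_keys)) is O(¬rotate_keys → ¬audit_amendment), and O(¬rotate_keys) is already established, so O(¬audit_amendment).
So O(¬audit_amendment) holds, i.e. audit_amendment is forbidden. None of the other listed options is forbidden under the premises.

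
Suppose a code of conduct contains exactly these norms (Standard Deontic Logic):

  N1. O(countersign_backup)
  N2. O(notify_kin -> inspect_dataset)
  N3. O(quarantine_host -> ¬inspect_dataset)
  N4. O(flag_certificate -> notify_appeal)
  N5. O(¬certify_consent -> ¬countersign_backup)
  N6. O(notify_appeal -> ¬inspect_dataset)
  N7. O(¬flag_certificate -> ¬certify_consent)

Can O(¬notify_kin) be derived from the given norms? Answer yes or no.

Yes

Premise 1 gives O(countersign_backup).
Premise 5 is O(¬certify_consent -> ¬countersign_backup); contrapositively O(countersign_backup -> certify_consent). Since O(countersign_backup) holds, K gives O(certify_consent).
Premise 7, O(¬flag_certificate -> ¬certify_consent), contraposes to O(certify_consent -> flag_certificate); with O(certify_consent) we get O(flag_certificate).
From O(flag_certificate) and premise 4, O(flag_certificate -> notify_appeal), we obtain O(notify_appeal).
With premise 6, O(notify_appeal -> ¬inspect_dataset), the K-axiom yields O(¬inspect_dataset).
Premise 2, O(notify_kin -> inspect_dataset), contraposes to O(¬inspect_dataset -> ¬notify_kin); with O(¬inspect_dataset) we get O(¬notify_kin).
Premise 3 does not contribute to this derivation.
So O(¬notify_kin) follows.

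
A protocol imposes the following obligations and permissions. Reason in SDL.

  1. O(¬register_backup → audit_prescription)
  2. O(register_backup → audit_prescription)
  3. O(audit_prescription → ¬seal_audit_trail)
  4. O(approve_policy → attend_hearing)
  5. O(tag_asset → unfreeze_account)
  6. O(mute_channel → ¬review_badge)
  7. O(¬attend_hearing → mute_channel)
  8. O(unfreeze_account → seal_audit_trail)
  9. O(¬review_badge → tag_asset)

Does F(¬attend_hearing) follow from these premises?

Premises 1 and 2 cover both cases: O(¬register_backup → audit_prescription) and O(register_backup → audit_prescription). Since ¬register_backup ∨ register_backup is a tautology, O(audit_prescription) follows.
Premise 3 is O(audit_prescription → ¬seal_audit_trail); since O(audit_prescription), deontic closure gives O(¬seal_audit_trail).
Premise 8 is O(unfreeze_account → seal_audit_trail); contrapositively O(¬seal_audit_trail → ¬unfreeze_account). Since O(¬seal_audit_trail) holds, K gives O(¬unfreeze_account).
The contrapositive of premise 5 (O(tag_asset → unfreeze_account)) is O(¬unfreeze_account → ¬tag_asset), and O(¬unfreeze_account) is already established, so O(¬tag_asset).
Premise 9, O(¬review_badge → tag_asset), contraposes to O(¬tag_asset → review_badge); with O(¬tag_asset) we get O(review_badge).
Premise 6 is O(mute_channel → ¬review_badge); contrapositively O(review_badge → ¬mute_channel). Since O(review_badge) holds, K gives O(¬mute_channel).
Premise 7 is O(¬attend_hearing → mute_channel); contrapositively O(¬mute_channel → attend_hearing). Since O(¬mute_channel) holds, K gives O(attend_hearing).
Premise 4 does not contribute to this derivation.
So O(attend_hearing) holds, i.e. F(¬attend_hearing). The claim follows.

Yes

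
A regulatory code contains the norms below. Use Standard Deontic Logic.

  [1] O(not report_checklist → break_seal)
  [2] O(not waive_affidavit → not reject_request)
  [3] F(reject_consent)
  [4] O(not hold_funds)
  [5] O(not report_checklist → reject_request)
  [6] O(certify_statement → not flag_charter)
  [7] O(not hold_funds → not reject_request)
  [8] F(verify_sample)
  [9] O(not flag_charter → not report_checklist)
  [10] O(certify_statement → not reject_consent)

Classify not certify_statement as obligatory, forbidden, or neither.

Obligatory

From premise 4 we have O(not hold_funds).
With premise 7, O(not hold_funds → not reject_request), the K-axiom yields O(not reject_request).
Premise 5 is O(not report_checklist → reject_request); contrapositively O(not reject_request → report_checklist). Since O(not reject_request) holds, K gives O(report_checklist).
Premise 9, O(not flag_charter → not report_checklist), contraposes to O(report_checklist → flag_charter); with O(report_checklist) we get O(flag_charter).
Premise 6 is O(certify_statement → not flag_charter); contrapositively O(flag_charter → not certify_statement). Since O(flag_charter) holds, K gives O(not certify_statement).
Premises 1, 2, 3, 8, 10 do not contribute to this derivation.
Hence not certify_statement is obligatory.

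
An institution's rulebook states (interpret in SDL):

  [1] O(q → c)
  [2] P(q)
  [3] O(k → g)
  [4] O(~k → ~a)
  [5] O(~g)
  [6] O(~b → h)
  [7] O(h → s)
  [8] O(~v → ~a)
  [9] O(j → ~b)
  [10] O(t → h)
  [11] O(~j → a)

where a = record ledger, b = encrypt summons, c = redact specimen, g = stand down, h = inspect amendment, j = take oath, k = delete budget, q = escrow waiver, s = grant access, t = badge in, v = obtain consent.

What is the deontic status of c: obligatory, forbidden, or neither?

Neither

Premise 1 is O(q → c), but O(q) is not derivable from the premises (the permission P(q) asserts only ~O(~q), not O(q)), so it does not yield O(c).
No premise or chain of K-axiom applications forces O(c), and none forces O(~c). So c is neither obligatory nor forbidden under these norms.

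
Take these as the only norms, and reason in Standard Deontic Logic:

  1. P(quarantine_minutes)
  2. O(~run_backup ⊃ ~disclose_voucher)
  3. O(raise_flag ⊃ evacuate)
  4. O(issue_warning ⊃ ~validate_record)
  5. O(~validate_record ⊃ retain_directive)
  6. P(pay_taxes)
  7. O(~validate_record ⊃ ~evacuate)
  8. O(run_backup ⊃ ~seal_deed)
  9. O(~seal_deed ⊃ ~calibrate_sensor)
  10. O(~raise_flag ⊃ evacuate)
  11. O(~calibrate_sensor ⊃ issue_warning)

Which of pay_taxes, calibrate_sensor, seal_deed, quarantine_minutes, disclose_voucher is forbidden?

disclose_voucher

Premises 3 and 10 are O(raise_flag ⊃ evacuate) and O(~raise_flag ⊃ evacuate); every ideal world satisfies raise_flag or ~raise_flag, so in either case evacuate holds — hence O(evacuate).
Premise 7, O(~validate_record ⊃ ~evacuate), contraposes to O(evacuate ⊃ validate_record); with O(evacuate) we get O(validate_record).
Premise 4 is O(issue_warning ⊃ ~validate_record); contrapositively O(validate_record ⊃ ~issue_warning). Since O(validate_record) holds, K gives O(~issue_warning).
The contrapositive of premise 11 (O(~calibrate_sensor ⊃ issue_warning)) is O(~issue_warning ⊃ calibrate_sensor), and O(~issue_warning) is already established, so O(calibrate_sensor).
The contrapositive of premise 9 (O(~seal_deed ⊃ ~calibrate_sensor)) is O(calibrate_sensor ⊃ seal_deed), and O(calibrate_sensor) is already established, so O(seal_deed).
Premise 8, O(run_backup ⊃ ~seal_deed), contraposes to O(seal_deed ⊃ ~run_backup); with O(seal_deed) we get O(~run_backup).
Premise 2 is O(~run_backup ⊃ ~disclose_voucher); since O(~run_backup), deontic closure gives O(~disclose_voucher).
So O(~disclose_voucher) holds, i.e. disclose_voucher is forbidden. None of the other listed options is forbidden under the premises.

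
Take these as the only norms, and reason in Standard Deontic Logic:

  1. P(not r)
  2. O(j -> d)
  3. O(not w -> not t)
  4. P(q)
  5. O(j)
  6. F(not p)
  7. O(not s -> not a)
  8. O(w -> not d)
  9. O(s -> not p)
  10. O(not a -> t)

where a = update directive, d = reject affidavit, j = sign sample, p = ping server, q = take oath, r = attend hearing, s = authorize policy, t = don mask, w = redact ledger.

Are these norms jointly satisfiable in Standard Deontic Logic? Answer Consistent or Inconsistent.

Premise 6, F(not p), is equivalent to O(p).
The contrapositive of premise 9 (O(s -> not p)) is O(p -> not s), and O(p) is already established, so O(not s).
Premise 7 is O(not s -> not a); since O(not s), deontic closure gives O(not a).
With premise 10, O(not a -> t), the K-axiom yields O(t).
Premise 3 is O(not w -> not t); contrapositively O(t -> w). Since O(t) holds, K gives O(w).
From O(w) and premise 8, O(w -> not d), we obtain O(not d).
Premise 2, O(j -> d), contraposes to O(not d -> not j); with O(not d) we get O(not j).
Yet premise 5 states O(j).
We now have both O(not j) and O(j) — j is simultaneously obligatory and forbidden, violating the D-axiom.

Inconsistent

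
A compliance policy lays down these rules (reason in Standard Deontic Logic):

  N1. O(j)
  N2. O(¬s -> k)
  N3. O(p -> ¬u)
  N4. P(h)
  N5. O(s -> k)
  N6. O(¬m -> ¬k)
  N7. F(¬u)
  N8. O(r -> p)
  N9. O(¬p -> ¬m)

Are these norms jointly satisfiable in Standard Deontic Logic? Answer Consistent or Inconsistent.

By case analysis on ¬s: premise 2 gives O(¬s -> k) and premise 5 gives O(s -> k), so O(k) either way.
Premise 6, O(¬m -> ¬k), contraposes to O(k -> m); with O(k) we get O(m).
Premise 9, O(¬p -> ¬m), contraposes to O(m -> p); with O(m) we get O(p).
With premise 3, O(p -> ¬u), the K-axiom yields O(¬u).
However, F(¬u) at premise 7 amounts to O(u).
We now have both O(¬u) and O(u) — u is simultaneously obligatory and forbidden, violating the D-axiom.

Inconsistent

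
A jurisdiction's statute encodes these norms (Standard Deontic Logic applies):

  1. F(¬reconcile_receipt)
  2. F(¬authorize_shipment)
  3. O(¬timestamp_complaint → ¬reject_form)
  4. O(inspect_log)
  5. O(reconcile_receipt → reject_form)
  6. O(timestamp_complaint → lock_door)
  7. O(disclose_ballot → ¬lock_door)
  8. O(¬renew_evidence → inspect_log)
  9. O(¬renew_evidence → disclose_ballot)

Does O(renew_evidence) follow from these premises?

Premise 1, F(¬reconcile_receipt), is equivalent to O(reconcile_receipt).
With premise 5, O(reconcile_receipt → reject_form), the K-axiom yields O(reject_form).
Premise 3 is O(¬timestamp_complaint → ¬reject_form); contrapositively O(reject_form → timestamp_complaint). Since O(reject_form) holds, K gives O(timestamp_complaint).
With premise 6, O(timestamp_complaint → lock_door), the K-axiom yields O(lock_door).
Premise 7, O(disclose_ballot → ¬lock_door), contraposes to O(lock_door → ¬disclose_ballot); with O(lock_door) we get O(¬disclose_ballot).
The contrapositive of premise 9 (O(¬renew_evidence → disclose_ballot)) is O(¬disclose_ballot → renew_evidence), and O(¬disclose_ballot) is already established, so O(renew_evidence).
Premises 2, 4, 8 do not contribute to this derivation.
So O(renew_evidence) follows.

Yes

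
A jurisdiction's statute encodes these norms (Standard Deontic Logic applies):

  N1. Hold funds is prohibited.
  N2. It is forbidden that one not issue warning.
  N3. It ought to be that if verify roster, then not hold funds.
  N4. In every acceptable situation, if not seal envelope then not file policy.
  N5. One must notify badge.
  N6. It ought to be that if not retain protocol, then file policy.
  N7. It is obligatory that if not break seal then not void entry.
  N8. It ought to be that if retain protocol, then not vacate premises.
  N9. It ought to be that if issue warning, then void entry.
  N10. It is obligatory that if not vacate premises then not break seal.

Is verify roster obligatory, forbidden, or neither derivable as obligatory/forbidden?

Premise 3 is O(verify_roster → ¬hold_funds); even if O(¬hold_funds) held, inferring O(verify_roster) would be affirming the consequent — invalid.
No premise or chain of K-axiom applications forces O(verify_roster), and none forces O(¬verify_roster). So verify_roster is neither obligatory nor forbidden under these norms.

Neither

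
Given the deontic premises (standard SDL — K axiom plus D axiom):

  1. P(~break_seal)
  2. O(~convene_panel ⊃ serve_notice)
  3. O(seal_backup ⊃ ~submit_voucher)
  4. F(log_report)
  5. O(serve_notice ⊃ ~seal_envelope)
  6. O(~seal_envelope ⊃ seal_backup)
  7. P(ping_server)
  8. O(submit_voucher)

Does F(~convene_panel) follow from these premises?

Premise 8 gives O(submit_voucher).
Premise 3, O(seal_backup ⊃ ~submit_voucher), contraposes to O(submit_voucher ⊃ ~seal_backup); with O(submit_voucher) we get O(~seal_backup).
Premise 6, O(~seal_envelope ⊃ seal_backup), contraposes to O(~seal_backup ⊃ seal_envelope); with O(~seal_backup) we get O(seal_envelope).
Premise 5 is O(serve_notice ⊃ ~seal_envelope); contrapositively O(seal_envelope ⊃ ~serve_notice). Since O(seal_envelope) holds, K gives O(~serve_notice).
Premise 2, O(~convene_panel ⊃ serve_notice), contraposes to O(~serve_notice ⊃ convene_panel); with O(~serve_notice) we get O(convene_panel).
Premises 1, 4, 7 do not contribute to this derivation.
So O(convene_panel) holds, i.e. F(~convene_panel). The claim follows.

Yes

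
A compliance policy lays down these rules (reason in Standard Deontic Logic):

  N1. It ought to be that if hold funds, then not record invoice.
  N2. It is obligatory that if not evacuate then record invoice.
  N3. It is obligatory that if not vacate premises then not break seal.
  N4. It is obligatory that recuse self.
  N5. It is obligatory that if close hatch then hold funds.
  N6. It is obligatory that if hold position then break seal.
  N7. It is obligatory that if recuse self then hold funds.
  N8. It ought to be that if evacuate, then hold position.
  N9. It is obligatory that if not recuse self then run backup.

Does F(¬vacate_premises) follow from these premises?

Yes

Premise 4 states O(recuse_self) outright.
With premise 7, O(recuse_self → hold_funds), the K-axiom yields O(hold_funds).
From O(hold_funds) and premise 1, O(hold_funds → ¬record_invoice), we obtain O(¬record_invoice).
The contrapositive of premise 2 (O(¬evacuate → record_invoice)) is O(¬record_invoice → evacuate), and O(¬record_invoice) is already established, so O(evacuate).
From O(evacuate) and premise 8, O(evacuate → hold_position), we obtain O(hold_position).
From O(hold_position) and premise 6, O(hold_position → break_seal), we obtain O(break_seal).
Premise 3, O(¬vacate_premises → ¬break_seal), contraposes to O(break_seal → vacate_premises); with O(break_seal) we get O(vacate_premises).
Premises 5, 9 do not contribute to this derivation.
So O(vacate_premises) holds, i.e. F(¬vacate_premises). The claim follows.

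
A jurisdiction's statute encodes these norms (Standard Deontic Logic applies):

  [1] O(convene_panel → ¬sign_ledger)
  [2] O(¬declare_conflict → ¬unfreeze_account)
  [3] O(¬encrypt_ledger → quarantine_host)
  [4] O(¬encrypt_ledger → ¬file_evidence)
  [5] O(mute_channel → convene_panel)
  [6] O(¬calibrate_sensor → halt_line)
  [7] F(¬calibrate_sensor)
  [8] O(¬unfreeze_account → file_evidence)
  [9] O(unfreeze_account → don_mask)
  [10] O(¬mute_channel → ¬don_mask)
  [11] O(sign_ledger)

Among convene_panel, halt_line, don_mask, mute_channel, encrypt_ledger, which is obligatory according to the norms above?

From premise 11 we have O(sign_ledger).
The contrapositive of premise 1 (O(convene_panel → ¬sign_ledger)) is O(sign_ledger → ¬convene_panel), and O(sign_ledger) is already established, so O(¬convene_panel).
The contrapositive of premise 5 (O(mute_channel → convene_panel)) is O(¬convene_panel → ¬mute_channel), and O(¬convene_panel) is already established, so O(¬mute_channel).
With premise 10, O(¬mute_channel → ¬don_mask), the K-axiom yields O(¬don_mask).
Premise 9, O(unfreeze_account → don_mask), contraposes to O(¬don_mask → ¬unfreeze_account); with O(¬don_mask) we get O(¬unfreeze_account).
Premise 8 is O(¬unfreeze_account → file_evidence); since O(¬unfreeze_account), deontic closure gives O(file_evidence).
Premise 4 is O(¬encrypt_ledger → ¬file_evidence); contrapositively O(file_evidence → encrypt_ledger). Since O(file_evidence) holds, K gives O(encrypt_ledger).
So O(encrypt_ledger) holds — encrypt_ledger is obligatory. None of the other listed options is made obligatory by any chain of premises.

encrypt_ledger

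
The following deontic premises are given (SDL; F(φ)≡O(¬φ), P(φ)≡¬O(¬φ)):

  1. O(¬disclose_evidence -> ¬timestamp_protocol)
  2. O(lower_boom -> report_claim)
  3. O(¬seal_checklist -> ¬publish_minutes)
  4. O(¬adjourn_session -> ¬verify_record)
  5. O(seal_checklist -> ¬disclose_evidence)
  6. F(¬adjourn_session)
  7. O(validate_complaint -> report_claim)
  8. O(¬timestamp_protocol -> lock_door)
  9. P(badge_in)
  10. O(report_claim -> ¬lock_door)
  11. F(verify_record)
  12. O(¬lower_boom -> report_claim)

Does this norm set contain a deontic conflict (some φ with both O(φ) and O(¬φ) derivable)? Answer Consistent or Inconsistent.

Consistent

Premise 4 is O(¬adjourn_session -> ¬verify_record); even if O(¬verify_record) held, inferring O(¬adjourn_session) would be affirming the consequent — invalid.
So O(¬adjourn_session) is not derivable, and the apparent clash with O(adjourn_session) does not arise.
A world satisfying every obligation exists (e.g. adjourn_session=true, badge_in=false, disclose_evidence=true, lock_door=false, lower_boom=false, publish_minutes=false, report_claim=true, seal_checklist=false, timestamp_protocol=true, validate_complaint=false, verify_record=false); no atom is both obligatory and forbidden, so the set is consistent.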